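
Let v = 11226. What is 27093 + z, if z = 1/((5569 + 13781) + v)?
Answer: 828395569/30576 ≈ 27093.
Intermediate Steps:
z = 1/30576 (z = 1/((5569 + 13781) + 11226) = 1/(19350 + 11226) = 1/30576 ≈ 3.2705e-5)
27093 + z = 27093 + 1/30576 = 828395569/30576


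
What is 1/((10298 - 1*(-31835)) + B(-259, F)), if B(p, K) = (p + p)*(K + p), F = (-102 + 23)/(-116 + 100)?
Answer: 8/1389899 ≈ 5.7558e-6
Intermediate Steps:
F = 79/16 (F = -79/(-16) = -79*(-1/16) = 79/16 ≈ 4.9375)
B(p, K) = 2*p*(K + p) (B(p, K) = (2*p)*(K + p) = 2*p*(K + p))
1/((10298 - 1*(-31835)) + B(-259, F)) = 1/((10298 - 1*(-31835)) + 2*(-259)*(79/16 - 259)) = 1/((10298 + 31835) + 2*(-259)*(-4065/16)) = 1/(42133 + 1052835/8) = 1/(1389899/8) = 8/1389899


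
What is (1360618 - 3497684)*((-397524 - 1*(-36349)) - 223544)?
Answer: 1249583094454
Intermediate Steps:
(1360618 - 3497684)*((-397524 - 1*(-36349)) - 223544) = -2137066*((-397524 + 36349) - 223544) = -2137066*(-361175 - 223544) = -2137066*(-584719) = 1249583094454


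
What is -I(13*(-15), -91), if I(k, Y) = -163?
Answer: 163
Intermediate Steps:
-I(13*(-15), -91) = -1*(-163) = 163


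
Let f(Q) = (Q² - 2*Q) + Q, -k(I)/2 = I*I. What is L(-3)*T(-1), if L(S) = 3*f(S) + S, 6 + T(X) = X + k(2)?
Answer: -495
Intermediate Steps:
k(I) = -2*I² (k(I) = -2*I*I = -2*I²)
f(Q) = Q² - Q
T(X) = -14 + X (T(X) = -6 + (X - 2*2²) = -6 + (X - 2*4) = -6 + (X - 8) = -6 + (-8 + X) = -14 + X)
L(S) = S + 3*S*(-1 + S) (L(S) = 3*(S*(-1 + S)) + S = 3*S*(-1 + S) + S = S + 3*S*(-1 + S))
L(-3)*T(-1) = (-3*(-2 + 3*(-3)))*(-14 - 1) = -3*(-2 - 9)*(-15) = -3*(-11)*(-15) = 33*(-15) = -495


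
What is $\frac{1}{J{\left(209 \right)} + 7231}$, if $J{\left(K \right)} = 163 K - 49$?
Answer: $\frac{1}{41249} \approx 2.4243 \cdot 10^{-5}$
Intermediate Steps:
$J{\left(K \right)} = -49 + 163 K$
$\frac{1}{J{\left(209 \right)} + 7231} = \frac{1}{\left(-49 + 163 \cdot 209\right) + 7231} = \frac{1}{\left(-49 + 34067\right) + 7231} = \frac{1}{34018 + 7231} = \frac{1}{41249}$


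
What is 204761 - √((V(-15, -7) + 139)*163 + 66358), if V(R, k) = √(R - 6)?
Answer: 204761 - √(89015 + 163*I*√21) ≈ 2.0446e+5 - 1.2518*I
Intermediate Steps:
V(R, k) = √(-6 + R)
204761 - √((V(-15, -7) + 139)*163 + 66358) = 204761 - √((√(-6 - 15) + 139)*163 + 66358) = 204761 - √((√(-21) + 139)*163 + 66358) = 204761 - √((I*√21 + 139)*163 + 66358) = 204761 - √((139 + I*√21)*163 + 66358) = 204761 - √((22657 + 163*I*√21) + 66358) = 204761 - √(89015 + 163*I*√21)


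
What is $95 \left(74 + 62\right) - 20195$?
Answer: $-7275$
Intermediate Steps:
$95 \left(74 + 62\right) - 20195 = 95 \cdot 136 - 20195 = 12920 - 20195 = -7275$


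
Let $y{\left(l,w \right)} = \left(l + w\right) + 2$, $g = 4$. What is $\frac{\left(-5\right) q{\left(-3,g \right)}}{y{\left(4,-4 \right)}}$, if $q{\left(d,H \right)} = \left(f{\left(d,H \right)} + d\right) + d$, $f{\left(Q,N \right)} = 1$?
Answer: $\frac{25}{2} \approx 12.5$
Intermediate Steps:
$y{\left(l,w \right)} = 2 + l + w$
$q{\left(d,H \right)} = 1 + 2 d$ ($q{\left(d,H \right)} = \left(1 + d\right) + d = 1 + 2 d$)
$\frac{\left(-5\right) q{\left(-3,g \right)}}{y{\left(4,-4 \right)}} = \frac{\left(-5\right) \left(1 + 2 \left(-3\right)\right)}{2 + 4 - 4} = \frac{\left(-5\right) \left(1 - 6\right)}{2} = \left(-5\right) \left(-5\right) \frac{1}{2} = 25 \cdot \frac{1}{2} = \frac{25}{2}$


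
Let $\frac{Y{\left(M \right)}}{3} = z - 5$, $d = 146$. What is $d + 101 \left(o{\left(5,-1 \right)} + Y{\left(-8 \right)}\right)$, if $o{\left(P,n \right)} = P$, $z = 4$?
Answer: $348$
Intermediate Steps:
$Y{\left(M \right)} = -3$ ($Y{\left(M \right)} = 3 \left(4 - 5\right) = 3 \left(-1\right) = -3$)
$d + 101 \left(o{\left(5,-1 \right)} + Y{\left(-8 \right)}\right) = 146 + 101 \left(5 - 3\right) = 146 + 101 \cdot 2 = 146 + 202 = 348$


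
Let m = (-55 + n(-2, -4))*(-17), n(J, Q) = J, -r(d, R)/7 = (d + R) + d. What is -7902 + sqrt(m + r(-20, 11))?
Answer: -7902 + 2*sqrt(293) ≈ -7867.8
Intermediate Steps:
r(d, R) = -14*d - 7*R (r(d, R) = -7*((d + R) + d) = -7*((R + d) + d) = -7*(R + 2*d) = -14*d - 7*R)
m = 969 (m = (-55 - 2)*(-17) = -57*(-17) = 969)
-7902 + sqrt(m + r(-20, 11)) = -7902 + sqrt(969 + (-14*(-20) - 7*11)) = -7902 + sqrt(969 + (280 - 77)) = -7902 + sqrt(969 + 203) = -7902 + sqrt(1172) = -7902 + 2*sqrt(293)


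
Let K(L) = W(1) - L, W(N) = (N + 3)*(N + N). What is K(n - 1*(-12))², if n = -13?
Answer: 81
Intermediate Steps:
W(N) = 2*N*(3 + N) (W(N) = (3 + N)*(2*N) = 2*N*(3 + N))
K(L) = 8 - L (K(L) = 2*1*(3 + 1) - L = 2*1*4 - L = 8 - L)
K(n - 1*(-12))² = (8 - (-13 - 1*(-12)))² = (8 - (-13 + 12))² = (8 - 1*(-1))² = (8 + 1)² = 9² = 81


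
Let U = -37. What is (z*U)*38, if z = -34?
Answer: 47804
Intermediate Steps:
(z*U)*38 = -34*(-37)*38 = 1258*38 = 47804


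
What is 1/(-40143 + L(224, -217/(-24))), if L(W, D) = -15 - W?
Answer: -1/40382 ≈ -2.4764e-5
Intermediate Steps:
1/(-40143 + L(224, -217/(-24))) = 1/(-40143 + (-15 - 1*224)) = 1/(-40143 + (-15 - 224)) = 1/(-40143 - 239) = 1/(-40382) = -1/40382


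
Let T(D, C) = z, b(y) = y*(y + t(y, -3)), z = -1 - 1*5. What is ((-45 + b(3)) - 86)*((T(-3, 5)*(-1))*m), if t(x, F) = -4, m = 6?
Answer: -4824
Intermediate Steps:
z = -6 (z = -1 - 5 = -6)
b(y) = y*(-4 + y) (b(y) = y*(y - 4) = y*(-4 + y))
T(D, C) = -6
((-45 + b(3)) - 86)*((T(-3, 5)*(-1))*m) = ((-45 + 3*(-4 + 3)) - 86)*(-6*(-1)*6) = ((-45 + 3*(-1)) - 86)*(6*6) = ((-45 - 3) - 86)*36 = (-48 - 86)*36 = -134*36 = -4824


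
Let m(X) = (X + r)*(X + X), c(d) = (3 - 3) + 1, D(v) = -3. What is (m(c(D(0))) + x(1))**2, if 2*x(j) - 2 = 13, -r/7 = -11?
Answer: 106929/4 ≈ 26732.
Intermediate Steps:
r = 77 (r = -7*(-11) = 77)
c(d) = 1 (c(d) = 0 + 1 = 1)
m(X) = 2*X*(77 + X) (m(X) = (X + 77)*(X + X) = (77 + X)*(2*X) = 2*X*(77 + X))
x(j) = 15/2 (x(j) = 1 + (1/2)*13 = 1 + 13/2 = 15/2)
(m(c(D(0))) + x(1))**2 = (2*1*(77 + 1) + 15/2)**2 = (2*1*78 + 15/2)**2 = (156 + 15/2)**2 = (327/2)**2 = 106929/4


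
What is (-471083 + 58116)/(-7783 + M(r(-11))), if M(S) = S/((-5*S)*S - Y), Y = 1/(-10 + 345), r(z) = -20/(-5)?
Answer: 11067928567/208593523 ≈ 53.060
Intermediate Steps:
r(z) = 4 (r(z) = -20*(-1/5) = 4)
Y = 1/335 ≈ 0.0029851
M(S) = S/(-1/335 - 5*S**2) (M(S) = S/((-5*S)*S - 1*1/335) = S/(-5*S**2 - 1/335) = S/(-1/335 - 5*S**2))
(-471083 + 58116)/(-7783 + M(r(-11))) = (-471083 + 58116)/(-7783 - 335*4/(1 + 1675*4**2)) = -412967/(-7783 - 335*4/(1 + 1675*16)) = -412967/(-7783 - 335*4/(1 + 26800)) = -412967/(-7783 - 335*4/26801) = -412967/(-7783 - 335*4*1/26801) = -412967/(-7783 - 1340/26801) = -412967/(-208593523/26801) = -412967*(-26801/208593523) = 11067928567/208593523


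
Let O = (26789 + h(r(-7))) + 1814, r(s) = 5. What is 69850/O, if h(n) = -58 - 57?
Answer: 34925/14244 ≈ 2.4519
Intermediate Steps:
h(n) = -115
O = 28488 (O = (26789 - 115) + 1814 = 26674 + 1814 = 28488)
69850/O = 69850/28488 = 69850*(1/28488) = 34925/14244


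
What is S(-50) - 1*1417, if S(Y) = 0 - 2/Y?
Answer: -35424/25 ≈ -1417.0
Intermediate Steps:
S(Y) = -2/Y (S(Y) = 0 - 2/Y = -2/Y)
S(-50) - 1*1417 = -2/(-50) - 1*1417 = -2*(-1/50) - 1417 = 1/25 - 1417 = -35424/25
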